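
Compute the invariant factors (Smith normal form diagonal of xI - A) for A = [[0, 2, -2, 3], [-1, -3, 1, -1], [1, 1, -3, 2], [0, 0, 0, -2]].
(x + 2)^2, (x + 2)^2

The Jordan structure of A has elementary divisors (x + 2)^2, (x + 2)^2. Arranging the block sizes at each eigenvalue in decreasing order and taking row products gives the invariant factors.

Invariant factors (smallest first, each dividing the next): (x + 2)^2, (x + 2)^2.

Check: the last factor (x + 2)^2 is the minimal polynomial, and the product (x + 2)^4 is the characteristic polynomial.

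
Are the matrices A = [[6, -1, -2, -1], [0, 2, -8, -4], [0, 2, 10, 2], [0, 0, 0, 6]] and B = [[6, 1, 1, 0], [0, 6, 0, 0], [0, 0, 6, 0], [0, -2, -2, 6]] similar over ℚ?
Yes.

Two matrices over a field are similar if and only if they have the same invariant factors.

Both A and B have characteristic polynomial (x - 6)^4 and minimal polynomial (x - 6)^2. Computing further, both have invariant factors x - 6, x - 6, (x - 6)^2. Hence A and B are similar.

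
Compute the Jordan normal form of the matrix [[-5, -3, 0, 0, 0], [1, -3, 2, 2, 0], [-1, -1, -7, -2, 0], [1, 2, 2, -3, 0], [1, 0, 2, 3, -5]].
The characteristic polynomial is det(xI - A) = (x + 4)^2(x + 5)^3, so the eigenvalues are -5 (algebraic multiplicity 3), -4 (algebraic multiplicity 2).

For λ = -5: rank(A + 5I) = 3, rank((A + 5I)^2) = 2. The eigenspace has dimension 5 - 3 = 2, so there are 2 Jordan blocks; the rank sequence gives block sizes [2, 1].

For λ = -4: rank(A + 4I) = 4, rank((A + 4I)^2) = 3. The eigenspace has dimension 5 - 4 = 1, so there is 1 Jordan block; the rank sequence gives block sizes [2].

Assembling the blocks gives the Jordan form J above.

J = [[-5, 1, 0, 0, 0], [0, -5, 0, 0, 0], [0, 0, -5, 0, 0], [0, 0, 0, -4, 1], [0, 0, 0, 0, -4]]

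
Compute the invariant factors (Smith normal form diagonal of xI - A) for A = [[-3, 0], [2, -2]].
(x + 2)(x + 3)

The Jordan structure of A has elementary divisors (x + 3), (x + 2). Arranging the block sizes at each eigenvalue in decreasing order and taking row products gives the invariant factors.

Invariant factors (smallest first, each dividing the next): (x + 2)(x + 3).

Check: the last factor (x + 2)(x + 3) is the minimal polynomial, and the product (x + 2)(x + 3) is the characteristic polynomial.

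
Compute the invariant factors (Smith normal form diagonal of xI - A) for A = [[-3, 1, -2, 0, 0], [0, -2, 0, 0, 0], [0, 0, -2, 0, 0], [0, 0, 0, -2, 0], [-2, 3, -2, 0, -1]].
The Jordan structure of A has elementary divisors (x + 3), (x + 2), (x + 2), (x + 2), (x + 1). Arranging the block sizes at each eigenvalue in decreasing order and taking row products gives the invariant factors.

Invariant factors (smallest first, each dividing the next): x + 2, x + 2, (x + 1)(x + 2)(x + 3).

Check: the last factor (x + 1)(x + 2)(x + 3) is the minimal polynomial, and the product (x + 1)(x + 2)^3(x + 3) is the characteristic polynomial.

x + 2, x + 2, (x + 1)(x + 2)(x + 3)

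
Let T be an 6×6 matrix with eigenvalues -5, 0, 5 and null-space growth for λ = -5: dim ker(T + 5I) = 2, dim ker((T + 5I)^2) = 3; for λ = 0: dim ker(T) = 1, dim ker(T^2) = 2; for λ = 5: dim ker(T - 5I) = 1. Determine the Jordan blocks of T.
λ = -5: successive nullity increments [2, 1] count blocks of size ≥ k; block sizes are [2, 1].
λ = 0: successive nullity increments [1, 1] count blocks of size ≥ k; block sizes are [2].
λ = 5: successive nullity increments [1] count blocks of size ≥ k; block sizes are [1].

Jordan blocks: (-5, 2), (-5, 1), (0, 2), (5, 1)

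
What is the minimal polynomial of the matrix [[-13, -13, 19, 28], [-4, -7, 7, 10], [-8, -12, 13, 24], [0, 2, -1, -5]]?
The characteristic polynomial factors as (x + 3)^4. The minimal polynomial is ∏(x - λ)^{k_λ} where k_λ is the size of the largest Jordan block at λ.

For λ = -3: rank(A + 3I) = 2, and the largest Jordan block has size 3 (the smallest k with rank((A + 3I)^k) = rank((A + 3I)^(k+1))).

So m_A(x) = (x + 3)^3.

m_A(x) = (x + 3)^3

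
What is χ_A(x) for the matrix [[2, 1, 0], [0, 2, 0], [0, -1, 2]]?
xI - A = [[x - 2, -1, 0], [0, x - 2, 0], [0, 1, x - 2]].

Expanding det(xI - A) along the first row:
det(xI - A) = + (x - 2)·det([[x - 2, 0], [1, x - 2]]) - (-1)·det([[0, 0], [0, x - 2]]) + (0)·det([[0, x - 2], [0, 1]]).

Evaluating gives χ_A(x) = x^3 - 6x^2 + 12x - 8 = (x - 2)^3.

χ_A(x) = (x - 2)^3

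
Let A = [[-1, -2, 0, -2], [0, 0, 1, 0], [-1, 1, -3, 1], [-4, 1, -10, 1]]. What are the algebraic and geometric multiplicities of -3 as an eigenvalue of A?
The characteristic polynomial is x^3(x + 3), so the factor x + 3 appears with exponent 1: the algebraic multiplicity is 1.

rank(A + 3I) = 3, so the eigenspace has dimension 4 - 3 = 1: the geometric multiplicity is 1.

algebraic multiplicity 1, geometric multiplicity 1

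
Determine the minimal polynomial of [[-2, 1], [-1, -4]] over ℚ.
m_A(x) = (x + 3)^2

The characteristic polynomial factors as (x + 3)^2. The minimal polynomial is ∏(x - λ)^{k_λ} where k_λ is the size of the largest Jordan block at λ.

For λ = -3: rank(A + 3I) = 1, and the largest Jordan block has size 2 (the smallest k with rank((A + 3I)^k) = rank((A + 3I)^(k+1))).

So m_A(x) = (x + 3)^2.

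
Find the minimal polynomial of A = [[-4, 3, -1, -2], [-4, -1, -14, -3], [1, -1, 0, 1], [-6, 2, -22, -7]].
m_A(x) = (x + 3)^2

The characteristic polynomial factors as (x + 3)^4. The minimal polynomial is ∏(x - λ)^{k_λ} where k_λ is the size of the largest Jordan block at λ.

For λ = -3: rank(A + 3I) = 2, and the largest Jordan block has size 2 (the smallest k with rank((A + 3I)^k) = rank((A + 3I)^(k+1))).

So m_A(x) = (x + 3)^2.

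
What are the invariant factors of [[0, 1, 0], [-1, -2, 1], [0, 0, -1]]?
(x + 1)^3

The Jordan structure of A has elementary divisors (x + 1)^3. Arranging the block sizes at each eigenvalue in decreasing order and taking row products gives the invariant factors.

Invariant factors (smallest first, each dividing the next): (x + 1)^3.

Check: the last factor (x + 1)^3 is the minimal polynomial, and the product (x + 1)^3 is the characteristic polynomial.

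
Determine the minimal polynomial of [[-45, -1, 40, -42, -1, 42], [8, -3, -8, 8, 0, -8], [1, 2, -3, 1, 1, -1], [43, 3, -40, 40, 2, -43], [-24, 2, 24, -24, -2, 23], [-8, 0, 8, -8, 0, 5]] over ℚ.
m_A(x) = (x - 5)(x + 2)^2(x + 3)^2

The characteristic polynomial factors as (x - 5)(x + 2)^2(x + 3)^3. The minimal polynomial is ∏(x - λ)^{k_λ} where k_λ is the size of the largest Jordan block at λ.

For λ = -3: rank(A + 3I) = 4, and the largest Jordan block has size 2 (the smallest k with rank((A + 3I)^k) = rank((A + 3I)^(k+1))).
For λ = -2: rank(A + 2I) = 5, and the largest Jordan block has size 2 (the smallest k with rank((A + 2I)^k) = rank((A + 2I)^(k+1))).
For λ = 5: rank(A - 5I) = 5, and the largest Jordan block has size 1 (the smallest k with rank((A - 5I)^k) = rank((A - 5I)^(k+1))).

So m_A(x) = (x - 5)(x + 2)^2(x + 3)^2.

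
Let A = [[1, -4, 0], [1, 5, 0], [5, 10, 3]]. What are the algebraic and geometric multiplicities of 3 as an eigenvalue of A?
algebraic multiplicity 3, geometric multiplicity 2

The characteristic polynomial is (x - 3)^3, so the factor x - 3 appears with exponent 3: the algebraic multiplicity is 3.

rank(A - 3I) = 1, so the eigenspace has dimension 3 - 1 = 2: the geometric multiplicity is 2.

Since 2 < 3, A is not diagonalizable.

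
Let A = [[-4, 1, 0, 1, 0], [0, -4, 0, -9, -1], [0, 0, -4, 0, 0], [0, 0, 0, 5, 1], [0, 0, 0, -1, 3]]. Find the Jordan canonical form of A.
The characteristic polynomial is det(xI - A) = (x - 4)^2(x + 4)^3, so the eigenvalues are -4 (algebraic multiplicity 3), 4 (algebraic multiplicity 2).

For λ = -4: rank(A + 4I) = 3, rank((A + 4I)^2) = 2. The eigenspace has dimension 5 - 3 = 2, so there are 2 Jordan blocks; the rank sequence gives block sizes [2, 1].

For λ = 4: rank(A - 4I) = 4, rank((A - 4I)^2) = 3. The eigenspace has dimension 5 - 4 = 1, so there is 1 Jordan block; the rank sequence gives block sizes [2].

Assembling the blocks gives the Jordan form J above.

J = [[-4, 1, 0, 0, 0], [0, -4, 0, 0, 0], [0, 0, -4, 0, 0], [0, 0, 0, 4, 1], [0, 0, 0, 0, 4]]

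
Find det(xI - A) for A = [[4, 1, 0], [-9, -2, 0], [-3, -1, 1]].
xI - A = [[x - 4, -1, 0], [9, x + 2, 0], [3, 1, x - 1]].

Expanding det(xI - A) along the first row:
det(xI - A) = + (x - 4)·det([[x + 2, 0], [1, x - 1]]) - (-1)·det([[9, 0], [3, x - 1]]) + (0)·det([[9, x + 2], [3, 1]]).

Evaluating gives χ_A(x) = x^3 - 3x^2 + 3x - 1 = (x - 1)^3.

χ_A(x) = (x - 1)^3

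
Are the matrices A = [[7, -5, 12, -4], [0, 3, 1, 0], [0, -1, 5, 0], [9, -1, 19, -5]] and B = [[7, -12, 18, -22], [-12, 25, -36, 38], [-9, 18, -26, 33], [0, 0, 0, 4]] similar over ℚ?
Both have characteristic polynomial (x - 4)^2(x - 1)^2, but the minimal polynomial of A is (x - 4)^2(x - 1)^2 while the minimal polynomial of B is (x - 4)^2(x - 1). The minimal polynomial is a similarity invariant, so A and B are not similar.

No.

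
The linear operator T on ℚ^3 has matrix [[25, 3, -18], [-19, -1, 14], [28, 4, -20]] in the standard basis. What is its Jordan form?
The characteristic polynomial is det(xI - A) = x^2(x - 4), so the eigenvalues are 0 (algebraic multiplicity 2), 4 (algebraic multiplicity 1).

For λ = 0: rank(A) = 2, rank(A^2) = 1. The eigenspace has dimension 3 - 2 = 1, so there is 1 Jordan block; the rank sequence gives block sizes [2].

For λ = 4: algebraic multiplicity 1 gives one 1×1 block.

Assembling the blocks gives the Jordan form J above.

J = [[0, 1, 0], [0, 0, 0], [0, 0, 4]]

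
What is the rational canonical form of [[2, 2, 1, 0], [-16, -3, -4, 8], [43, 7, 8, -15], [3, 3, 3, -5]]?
R = [[0, 0, 0, -36], [1, 0, 0, -12], [0, 1, 0, 11], [0, 0, 1, 2]]

The invariant factors of A (the non-unit diagonal entries of the Smith normal form of xI - A over ℚ[x]) are (x - 3)^2(x + 2)^2, each dividing the next. The characteristic polynomial is their product, (x - 3)^2(x + 2)^2.

The rational canonical form is the block-diagonal matrix of companion matrices C(f_i):
R = [[0, 0, 0, -36], [1, 0, 0, -12], [0, 1, 0, 11], [0, 0, 1, 2]].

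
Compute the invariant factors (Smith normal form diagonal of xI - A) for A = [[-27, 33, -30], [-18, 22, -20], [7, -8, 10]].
The Jordan structure of A has elementary divisors x^2, (x - 5). Arranging the block sizes at each eigenvalue in decreasing order and taking row products gives the invariant factors.

Invariant factors (smallest first, each dividing the next): x^2(x - 5).

Check: the last factor x^2(x - 5) is the minimal polynomial, and the product x^2(x - 5) is the characteristic polynomial.

x^2(x - 5)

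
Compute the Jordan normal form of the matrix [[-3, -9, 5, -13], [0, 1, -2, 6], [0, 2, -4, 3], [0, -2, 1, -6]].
J = [[-3, 1, 0, 0], [0, -3, 0, 0], [0, 0, -3, 1], [0, 0, 0, -3]]

The characteristic polynomial is det(xI - A) = (x + 3)^4, so the eigenvalues are -3 (algebraic multiplicity 4).

For λ = -3: rank(A + 3I) = 2, rank((A + 3I)^2) = 0. The eigenspace has dimension 4 - 2 = 2, so there are 2 Jordan blocks; the rank sequence gives block sizes [2, 2].

Assembling the blocks gives the Jordan form J above.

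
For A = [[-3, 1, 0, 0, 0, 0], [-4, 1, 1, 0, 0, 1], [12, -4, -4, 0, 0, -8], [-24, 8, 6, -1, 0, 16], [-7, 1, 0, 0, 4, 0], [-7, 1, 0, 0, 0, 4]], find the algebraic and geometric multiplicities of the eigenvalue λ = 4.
The characteristic polynomial is (x - 4)^2(x + 1)(x + 2)^3, so the factor x - 4 appears with exponent 2: the algebraic multiplicity is 2.

rank(A - 4I) = 4, so the eigenspace has dimension 6 - 4 = 2: the geometric multiplicity is 2.

algebraic multiplicity 2, geometric multiplicity 2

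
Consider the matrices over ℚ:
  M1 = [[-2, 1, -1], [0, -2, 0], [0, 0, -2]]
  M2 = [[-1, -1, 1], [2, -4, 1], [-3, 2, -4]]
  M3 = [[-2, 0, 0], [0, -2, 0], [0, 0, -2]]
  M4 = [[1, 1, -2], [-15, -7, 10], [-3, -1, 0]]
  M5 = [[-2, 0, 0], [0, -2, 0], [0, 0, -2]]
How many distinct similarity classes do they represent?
Characteristic polynomials: χ_{M1} = (x + 2)^3, χ_{M2} = (x + 3)^3, χ_{M3} = (x + 2)^3, χ_{M4} = (x + 2)^3, χ_{M5} = (x + 2)^3.

{M1, M4}: invariant factors x + 2, (x + 2)^2.

{M2}: invariant factors (x + 3)^3.

{M3, M5}: invariant factors x + 2, x + 2, x + 2.

Matrices are similar if and only if their invariant-factor lists agree; the partition into similarity classes is {M1, M4}, {M2}, {M3, M5}.

3 classes: {M1, M4}, {M2}, {M3, M5}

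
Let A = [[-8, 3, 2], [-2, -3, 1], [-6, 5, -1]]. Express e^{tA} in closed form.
A has Jordan form J = [[-4, 1, 0], [0, -4, 1], [0, 0, -4]] with A = PJP^{-1}, so e^{tA} = P e^{tJ} P^{-1}.

For a Jordan block J_k(λ), e^{tJ_k(λ)} = e^{λt} · (I + tN + t^2 N^2/2! + ... + t^{k-1} N^{k-1}/(k-1)!) where N is the nilpotent superdiagonal part.

Assembling the blocks and conjugating back gives the entries of e^{tA} as shown above.

e^{tA} = [[(-t^2 - 4*t + 1)*e^{-4*t}, t*(t + 6)*e^{-4*t}/2, t*(t + 4)*e^{-4*t}/2], [-2*t*e^{-4*t}, (t + 1)*e^{-4*t}, t*e^{-4*t}], [2*t*(-t - 3)*e^{-4*t}, t*(t + 5)*e^{-4*t}, (t^2 + 3*t + 1)*e^{-4*t}]]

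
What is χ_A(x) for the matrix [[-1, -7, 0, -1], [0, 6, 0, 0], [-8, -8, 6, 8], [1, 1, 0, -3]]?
xI - A = [[x + 1, 7, 0, 1], [0, x - 6, 0, 0], [8, 8, x - 6, -8], [-1, -1, 0, x + 3]].

Expanding det(xI - A) along the first row:
det(xI - A) = + (x + 1)·det([[x - 6, 0, 0], [8, x - 6, -8], [-1, 0, x + 3]]) - (7)·det([[0, 0, 0], [8, x - 6, -8], [-1, 0, x + 3]]) + (0)·det([[0, x - 6, 0], [8, 8, -8], [-1, -1, x + 3]]) - (1)·det([[0, x - 6, 0], [8, 8, x - 6], [-1, -1, 0]]).

Evaluating gives χ_A(x) = x^4 - 8x^3 - 8x^2 + 96x + 144 = (x - 6)^2(x + 2)^2.

χ_A(x) = (x - 6)^2(x + 2)^2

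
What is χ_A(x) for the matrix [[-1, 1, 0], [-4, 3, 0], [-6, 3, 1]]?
χ_A(x) = (x - 1)^3

xI - A = [[x + 1, -1, 0], [4, x - 3, 0], [6, -3, x - 1]].

Expanding det(xI - A) along the first row:
det(xI - A) = + (x + 1)·det([[x - 3, 0], [-3, x - 1]]) - (-1)·det([[4, 0], [6, x - 1]]) + (0)·det([[4, x - 3], [6, -3]]).

Evaluating gives χ_A(x) = x^3 - 3x^2 + 3x - 1 = (x - 1)^3.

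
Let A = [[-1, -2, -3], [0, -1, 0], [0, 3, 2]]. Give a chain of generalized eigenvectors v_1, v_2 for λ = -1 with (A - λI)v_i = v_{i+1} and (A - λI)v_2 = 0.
We seek v_1 ∈ ker((A + I)^2) \ ker(A + I), then set v_{i+1} = (A + I) v_i.

One such chain is v_1 = [[-1, 1, -1]]^T, v_2 = [[1, 0, 0]]^T. Check: (A + I) v_2 = [[0, 0, 0]]^T = 0.

v_1 = [[-1, 1, -1]]^T, v_2 = [[1, 0, 0]]^T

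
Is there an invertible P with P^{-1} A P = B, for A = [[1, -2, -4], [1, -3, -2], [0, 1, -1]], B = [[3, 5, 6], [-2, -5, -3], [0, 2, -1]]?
Two matrices over a field are similar if and only if they have the same invariant factors.

Both A and B have characteristic polynomial (x + 1)^3 and minimal polynomial (x + 1)^3. Computing further, both have invariant factors (x + 1)^3. Hence A and B are similar.

Yes.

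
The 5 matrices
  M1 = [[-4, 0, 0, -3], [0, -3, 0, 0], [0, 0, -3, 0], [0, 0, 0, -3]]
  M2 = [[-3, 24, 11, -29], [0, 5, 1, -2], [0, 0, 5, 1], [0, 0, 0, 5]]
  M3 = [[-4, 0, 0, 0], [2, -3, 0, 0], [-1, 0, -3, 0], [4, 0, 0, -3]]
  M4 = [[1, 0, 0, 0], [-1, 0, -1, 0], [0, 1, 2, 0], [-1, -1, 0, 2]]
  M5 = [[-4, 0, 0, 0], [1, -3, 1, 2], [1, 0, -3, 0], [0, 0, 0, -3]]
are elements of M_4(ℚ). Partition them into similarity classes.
Characteristic polynomials: χ_{M1} = (x + 3)^3(x + 4), χ_{M2} = (x - 5)^3(x + 3), χ_{M3} = (x + 3)^3(x + 4), χ_{M4} = (x - 2)(x - 1)^3, χ_{M5} = (x + 3)^3(x + 4).

{M1, M3}: invariant factors x + 3, x + 3, (x + 3)(x + 4).

{M2}: invariant factors (x - 5)^3(x + 3).

{M4}: invariant factors (x - 2)(x - 1)^3.

{M5}: invariant factors x + 3, (x + 3)^2(x + 4).

Matrices are similar if and only if their invariant-factor lists agree; the partition into similarity classes is {M1, M3}, {M2}, {M4}, {M5}.

4 classes: {M1, M3}, {M2}, {M4}, {M5}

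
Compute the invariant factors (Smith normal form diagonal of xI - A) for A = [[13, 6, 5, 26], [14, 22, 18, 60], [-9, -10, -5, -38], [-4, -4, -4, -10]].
The Jordan structure of A has elementary divisors (x - 2), (x - 6)^2, (x - 6). Arranging the block sizes at each eigenvalue in decreasing order and taking row products gives the invariant factors.

Invariant factors (smallest first, each dividing the next): x - 6, (x - 6)^2(x - 2).

Check: the last factor (x - 6)^2(x - 2) is the minimal polynomial, and the product (x - 6)^3(x - 2) is the characteristic polynomial.

x - 6, (x - 6)^2(x - 2)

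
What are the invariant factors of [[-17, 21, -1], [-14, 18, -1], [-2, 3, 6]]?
The Jordan structure of A has elementary divisors (x + 3), (x - 5)^2. Arranging the block sizes at each eigenvalue in decreasing order and taking row products gives the invariant factors.

Invariant factors (smallest first, each dividing the next): (x - 5)^2(x + 3).

Check: the last factor (x - 5)^2(x + 3) is the minimal polynomial, and the product (x - 5)^2(x + 3) is the characteristic polynomial.

(x - 5)^2(x + 3)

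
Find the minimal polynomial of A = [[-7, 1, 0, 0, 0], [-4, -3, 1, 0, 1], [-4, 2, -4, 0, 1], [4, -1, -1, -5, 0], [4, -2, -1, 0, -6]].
m_A(x) = (x + 5)^3

The characteristic polynomial factors as (x + 5)^5. The minimal polynomial is ∏(x - λ)^{k_λ} where k_λ is the size of the largest Jordan block at λ.

For λ = -5: rank(A + 5I) = 3, and the largest Jordan block has size 3 (the smallest k with rank((A + 5I)^k) = rank((A + 5I)^(k+1))).

So m_A(x) = (x + 5)^3.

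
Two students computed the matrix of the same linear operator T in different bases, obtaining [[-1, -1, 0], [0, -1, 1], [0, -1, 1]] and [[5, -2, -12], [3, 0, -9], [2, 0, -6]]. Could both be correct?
Two matrices over a field are similar if and only if they have the same invariant factors.

Both A and B have characteristic polynomial x^2(x + 1) and minimal polynomial x^2(x + 1). Computing further, both have invariant factors x^2(x + 1). Hence A and B are similar.

Yes.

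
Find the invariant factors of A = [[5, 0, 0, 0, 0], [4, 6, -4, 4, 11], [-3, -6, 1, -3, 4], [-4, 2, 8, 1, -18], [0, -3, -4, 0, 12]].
x - 5, (x - 5)^2, (x - 5)^2

The Jordan structure of A has elementary divisors (x - 5)^2, (x - 5)^2, (x - 5). Arranging the block sizes at each eigenvalue in decreasing order and taking row products gives the invariant factors.

Invariant factors (smallest first, each dividing the next): x - 5, (x - 5)^2, (x - 5)^2.

Check: the last factor (x - 5)^2 is the minimal polynomial, and the product (x - 5)^5 is the characteristic polynomial.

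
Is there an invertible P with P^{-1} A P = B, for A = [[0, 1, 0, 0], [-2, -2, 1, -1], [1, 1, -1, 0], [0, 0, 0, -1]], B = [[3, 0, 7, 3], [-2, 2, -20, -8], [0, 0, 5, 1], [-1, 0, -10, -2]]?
No.

trace(A) = -4 but trace(B) = 8. The trace is a similarity invariant, so A and B are not similar.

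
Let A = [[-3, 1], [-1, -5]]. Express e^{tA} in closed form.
e^{tA} = [[(t + 1)*e^{-4*t}, t*e^{-4*t}], [-t*e^{-4*t}, (1 - t)*e^{-4*t}]]

A has Jordan form J = [[-4, 1], [0, -4]] with A = PJP^{-1}, so e^{tA} = P e^{tJ} P^{-1}.

For a Jordan block J_k(λ), e^{tJ_k(λ)} = e^{λt} · (I + tN + t^2 N^2/2! + ... + t^{k-1} N^{k-1}/(k-1)!) where N is the nilpotent superdiagonal part.

Assembling the blocks and conjugating back gives the entries of e^{tA} as shown above.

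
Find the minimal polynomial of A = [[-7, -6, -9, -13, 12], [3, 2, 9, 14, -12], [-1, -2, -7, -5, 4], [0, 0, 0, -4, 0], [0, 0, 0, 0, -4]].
The characteristic polynomial factors as (x + 4)^5. The minimal polynomial is ∏(x - λ)^{k_λ} where k_λ is the size of the largest Jordan block at λ.

For λ = -4: rank(A + 4I) = 2, and the largest Jordan block has size 2 (the smallest k with rank((A + 4I)^k) = rank((A + 4I)^(k+1))).

So m_A(x) = (x + 4)^2.

m_A(x) = (x + 4)^2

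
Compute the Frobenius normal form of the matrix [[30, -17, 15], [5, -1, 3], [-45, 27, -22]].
The invariant factors of A (the non-unit diagonal entries of the Smith normal form of xI - A over ℚ[x]) are (x - 5)(x - 1)^2, each dividing the next. The characteristic polynomial is their product, (x - 5)(x - 1)^2.

The rational canonical form is the block-diagonal matrix of companion matrices C(f_i):
R = [[0, 0, 5], [1, 0, -11], [0, 1, 7]].

R = [[0, 0, 5], [1, 0, -11], [0, 1, 7]]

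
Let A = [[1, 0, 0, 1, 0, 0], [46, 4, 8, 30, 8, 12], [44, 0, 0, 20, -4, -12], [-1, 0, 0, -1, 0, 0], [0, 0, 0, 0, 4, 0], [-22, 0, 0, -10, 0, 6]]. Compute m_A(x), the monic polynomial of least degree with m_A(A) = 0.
The characteristic polynomial factors as x^3(x - 6)(x - 4)^2. The minimal polynomial is ∏(x - λ)^{k_λ} where k_λ is the size of the largest Jordan block at λ.

For λ = 0: rank(A) = 4, and the largest Jordan block has size 2 (the smallest k with rank(A^k) = rank(A^(k+1))).
For λ = 4: rank(A - 4I) = 4, and the largest Jordan block has size 1 (the smallest k with rank((A - 4I)^k) = rank((A - 4I)^(k+1))).
For λ = 6: rank(A - 6I) = 5, and the largest Jordan block has size 1 (the smallest k with rank((A - 6I)^k) = rank((A - 6I)^(k+1))).

So m_A(x) = x^2(x - 6)(x - 4).

m_A(x) = x^2(x - 6)(x - 4)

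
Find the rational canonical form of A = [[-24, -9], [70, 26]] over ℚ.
The invariant factors of A (the non-unit diagonal entries of the Smith normal form of xI - A over ℚ[x]) are x^2 - 2x + 6, each dividing the next. The characteristic polynomial is their product, x^2 - 2x + 6.

The rational canonical form is the block-diagonal matrix of companion matrices C(f_i):
R = [[0, -6], [1, 2]].

Note the characteristic polynomial does not split into linear factors over ℚ, so A has no Jordan form over ℚ; the rational canonical form exists over any field.

R = [[0, -6], [1, 2]]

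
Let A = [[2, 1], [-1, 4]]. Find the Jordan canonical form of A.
J = [[3, 1], [0, 3]]

The characteristic polynomial is det(xI - A) = (x - 3)^2, so the eigenvalues are 3 (algebraic multiplicity 2).

For λ = 3: rank(A - 3I) = 1, rank((A - 3I)^2) = 0. The eigenspace has dimension 2 - 1 = 1, so there is 1 Jordan block; the rank sequence gives block sizes [2].

Assembling the blocks gives the Jordan form J above.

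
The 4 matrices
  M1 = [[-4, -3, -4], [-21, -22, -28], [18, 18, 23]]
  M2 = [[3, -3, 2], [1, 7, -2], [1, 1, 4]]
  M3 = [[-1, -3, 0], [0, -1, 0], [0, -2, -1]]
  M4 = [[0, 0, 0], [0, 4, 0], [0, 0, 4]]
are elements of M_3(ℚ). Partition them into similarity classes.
Characteristic polynomials: χ_{M1} = (x + 1)^3, χ_{M2} = (x - 6)(x - 4)^2, χ_{M3} = (x + 1)^3, χ_{M4} = x(x - 4)^2.

{M1, M3}: invariant factors x + 1, (x + 1)^2.

{M2}: invariant factors (x - 6)(x - 4)^2.

{M4}: invariant factors x - 4, x(x - 4).

Matrices are similar if and only if their invariant-factor lists agree; the partition into similarity classes is {M1, M3}, {M2}, {M4}.

3 classes: {M1, M3}, {M2}, {M4}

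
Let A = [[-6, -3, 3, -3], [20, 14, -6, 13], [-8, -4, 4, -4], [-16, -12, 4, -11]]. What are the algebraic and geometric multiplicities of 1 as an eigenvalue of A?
The characteristic polynomial is x^3(x - 1), so the factor x - 1 appears with exponent 1: the algebraic multiplicity is 1.

rank(A - I) = 3, so the eigenspace has dimension 4 - 3 = 1: the geometric multiplicity is 1.

algebraic multiplicity 1, geometric multiplicity 1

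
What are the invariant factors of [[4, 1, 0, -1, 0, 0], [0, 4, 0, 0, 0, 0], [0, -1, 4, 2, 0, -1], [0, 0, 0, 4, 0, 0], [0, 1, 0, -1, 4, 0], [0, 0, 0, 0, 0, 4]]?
x - 4, x - 4, (x - 4)^2, (x - 4)^2

The Jordan structure of A has elementary divisors (x - 4)^2, (x - 4)^2, (x - 4), (x - 4). Arranging the block sizes at each eigenvalue in decreasing order and taking row products gives the invariant factors.

Invariant factors (smallest first, each dividing the next): x - 4, x - 4, (x - 4)^2, (x - 4)^2.

Check: the last factor (x - 4)^2 is the minimal polynomial, and the product (x - 4)^6 is the characteristic polynomial.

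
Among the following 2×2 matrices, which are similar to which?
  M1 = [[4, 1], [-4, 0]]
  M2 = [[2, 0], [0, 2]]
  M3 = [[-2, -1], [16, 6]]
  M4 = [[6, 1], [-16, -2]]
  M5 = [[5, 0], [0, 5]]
Characteristic polynomials: χ_{M1} = (x - 2)^2, χ_{M2} = (x - 2)^2, χ_{M3} = (x - 2)^2, χ_{M4} = (x - 2)^2, χ_{M5} = (x - 5)^2.

{M1, M3, M4}: invariant factors (x - 2)^2.

{M2}: invariant factors x - 2, x - 2.

{M5}: invariant factors x - 5, x - 5.

Matrices are similar if and only if their invariant-factor lists agree; the partition into similarity classes is {M1, M3, M4}, {M2}, {M5}.

3 classes: {M1, M3, M4}, {M2}, {M5}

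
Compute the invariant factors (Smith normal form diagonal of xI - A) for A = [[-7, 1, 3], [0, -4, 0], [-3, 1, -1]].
The Jordan structure of A has elementary divisors (x + 4)^2, (x + 4). Arranging the block sizes at each eigenvalue in decreasing order and taking row products gives the invariant factors.

Invariant factors (smallest first, each dividing the next): x + 4, (x + 4)^2.

Check: the last factor (x + 4)^2 is the minimal polynomial, and the product (x + 4)^3 is the characteristic polynomial.

x + 4, (x + 4)^2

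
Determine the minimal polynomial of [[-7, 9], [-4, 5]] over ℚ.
m_A(x) = (x + 1)^2

The characteristic polynomial factors as (x + 1)^2. The minimal polynomial is ∏(x - λ)^{k_λ} where k_λ is the size of the largest Jordan block at λ.

For λ = -1: rank(A + I) = 1, and the largest Jordan block has size 2 (the smallest k with rank((A + I)^k) = rank((A + I)^(k+1))).

So m_A(x) = (x + 1)^2.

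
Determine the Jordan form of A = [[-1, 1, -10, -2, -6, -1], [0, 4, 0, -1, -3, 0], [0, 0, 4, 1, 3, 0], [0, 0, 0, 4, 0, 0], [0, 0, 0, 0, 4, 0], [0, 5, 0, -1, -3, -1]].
The characteristic polynomial is det(xI - A) = (x - 4)^4(x + 1)^2, so the eigenvalues are -1 (algebraic multiplicity 2), 4 (algebraic multiplicity 4).

For λ = -1: rank(A + I) = 5, rank((A + I)^2) = 4. The eigenspace has dimension 6 - 5 = 1, so there is 1 Jordan block; the rank sequence gives block sizes [2].

For λ = 4: rank(A - 4I) = 3, rank((A - 4I)^2) = 2. The eigenspace has dimension 6 - 3 = 3, so there are 3 Jordan blocks; the rank sequence gives block sizes [2, 1, 1].

Assembling the blocks gives the Jordan form J above.

J = [[-1, 1, 0, 0, 0, 0], [0, -1, 0, 0, 0, 0], [0, 0, 4, 1, 0, 0], [0, 0, 0, 4, 0, 0], [0, 0, 0, 0, 4, 0], [0, 0, 0, 0, 0, 4]]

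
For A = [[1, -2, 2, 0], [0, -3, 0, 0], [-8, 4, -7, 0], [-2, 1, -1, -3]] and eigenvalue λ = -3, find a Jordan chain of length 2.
We seek v_1 ∈ ker((A + 3I)^2) \ ker(A + 3I), then set v_{i+1} = (A + 3I) v_i.

One such chain is v_1 = [[-2, 1, 4, 0]]^T, v_2 = [[-2, 0, 4, 1]]^T. Check: (A + 3I) v_2 = [[0, 0, 0, 0]]^T = 0.

v_1 = [[-2, 1, 4, 0]]^T, v_2 = [[-2, 0, 4, 1]]^T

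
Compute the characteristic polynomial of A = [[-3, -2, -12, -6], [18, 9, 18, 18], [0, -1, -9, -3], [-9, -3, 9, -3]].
χ_A(x) = x^2(x + 3)^2

xI - A = [[x + 3, 2, 12, 6], [-18, x - 9, -18, -18], [0, 1, x + 9, 3], [9, 3, -9, x + 3]].

Expanding det(xI - A) along the first row:
det(xI - A) = + (x + 3)·det([[x - 9, -18, -18], [1, x + 9, 3], [3, -9, x + 3]]) - (2)·det([[-18, -18, -18], [0, x + 9, 3], [9, -9, x + 3]]) + (12)·det([[-18, x - 9, -18], [0, 1, 3], [9, 3, x + 3]]) - (6)·det([[-18, x - 9, -18], [0, 1, x + 9], [9, 3, -9]]).

Evaluating gives χ_A(x) = x^4 + 6x^3 + 9x^2 = x^2(x + 3)^2.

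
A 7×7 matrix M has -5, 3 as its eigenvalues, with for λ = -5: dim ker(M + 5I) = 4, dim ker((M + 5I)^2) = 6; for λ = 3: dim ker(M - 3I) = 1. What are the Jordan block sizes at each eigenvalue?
λ = -5: successive nullity increments [4, 2] count blocks of size ≥ k; block sizes are [2, 2, 1, 1].
λ = 3: successive nullity increments [1] count blocks of size ≥ k; block sizes are [1].

Jordan blocks: (-5, 2), (-5, 2), (-5, 1), (-5, 1), (3, 1)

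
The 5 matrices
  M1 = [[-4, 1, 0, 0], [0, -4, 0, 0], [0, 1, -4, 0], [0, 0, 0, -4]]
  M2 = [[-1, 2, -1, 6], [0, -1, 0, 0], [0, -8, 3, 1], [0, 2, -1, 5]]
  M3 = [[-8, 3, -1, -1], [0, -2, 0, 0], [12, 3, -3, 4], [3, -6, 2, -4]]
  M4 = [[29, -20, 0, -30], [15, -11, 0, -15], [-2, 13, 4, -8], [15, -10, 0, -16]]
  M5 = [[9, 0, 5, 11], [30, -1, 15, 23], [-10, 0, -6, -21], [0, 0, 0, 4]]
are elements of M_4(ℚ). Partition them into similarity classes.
Characteristic polynomials: χ_{M1} = (x + 4)^4, χ_{M2} = (x - 4)^2(x + 1)^2, χ_{M3} = (x + 2)(x + 5)^3, χ_{M4} = (x - 4)^2(x + 1)^2, χ_{M5} = (x - 4)^2(x + 1)^2.

{M1}: invariant factors x + 4, x + 4, (x + 4)^2.

{M2, M4, M5}: invariant factors x + 1, (x - 4)^2(x + 1).

{M3}: invariant factors (x + 2)(x + 5)^3.

Matrices are similar if and only if their invariant-factor lists agree; the partition into similarity classes is {M1}, {M2, M4, M5}, {M3}.

3 classes: {M1}, {M2, M4, M5}, {M3}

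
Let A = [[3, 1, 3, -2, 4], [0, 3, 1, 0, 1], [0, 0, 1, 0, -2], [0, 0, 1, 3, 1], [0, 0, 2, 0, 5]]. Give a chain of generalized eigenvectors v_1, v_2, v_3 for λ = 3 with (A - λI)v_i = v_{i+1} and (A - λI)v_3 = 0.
We seek v_1 ∈ ker((A - 3I)^3) \ ker((A - 3I)^2), then set v_{i+1} = (A - 3I) v_i.

One such chain is v_1 = [[0, 5, 1, 2, 0]]^T, v_2 = [[4, 1, -2, 1, 2]]^T, v_3 = [[1, 0, 0, 0, 0]]^T. Check: (A - 3I) v_3 = [[0, 0, 0, 0, 0]]^T = 0.

v_1 = [[0, 5, 1, 2, 0]]^T, v_2 = [[4, 1, -2, 1, 2]]^T, v_3 = [[1, 0, 0, 0, 0]]^T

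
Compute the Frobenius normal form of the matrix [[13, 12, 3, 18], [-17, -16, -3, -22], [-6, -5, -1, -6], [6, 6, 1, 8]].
The invariant factors of A (the non-unit diagonal entries of the Smith normal form of xI - A over ℚ[x]) are (x^2 - 2x - 2)^2, each dividing the next. The characteristic polynomial is their product, (x^2 - 2x - 2)^2.

The rational canonical form is the block-diagonal matrix of companion matrices C(f_i):
R = [[0, 0, 0, -4], [1, 0, 0, -8], [0, 1, 0, 0], [0, 0, 1, 4]].

Note the characteristic polynomial does not split into linear factors over ℚ, so A has no Jordan form over ℚ; the rational canonical form exists over any field.

R = [[0, 0, 0, -4], [1, 0, 0, -8], [0, 1, 0, 0], [0, 0, 1, 4]]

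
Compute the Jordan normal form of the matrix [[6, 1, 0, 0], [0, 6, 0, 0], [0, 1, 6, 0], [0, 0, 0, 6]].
J = [[6, 1, 0, 0], [0, 6, 0, 0], [0, 0, 6, 0], [0, 0, 0, 6]]

The characteristic polynomial is det(xI - A) = (x - 6)^4, so the eigenvalues are 6 (algebraic multiplicity 4).

For λ = 6: rank(A - 6I) = 1, rank((A - 6I)^2) = 0. The eigenspace has dimension 4 - 1 = 3, so there are 3 Jordan blocks; the rank sequence gives block sizes [2, 1, 1].

Assembling the blocks gives the Jordan form J above.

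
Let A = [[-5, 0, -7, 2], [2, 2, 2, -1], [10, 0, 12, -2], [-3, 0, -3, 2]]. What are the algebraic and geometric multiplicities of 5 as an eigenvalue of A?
algebraic multiplicity 1, geometric multiplicity 1

The characteristic polynomial is (x - 5)(x - 2)^3, so the factor x - 5 appears with exponent 1: the algebraic multiplicity is 1.

rank(A - 5I) = 3, so the eigenspace has dimension 4 - 3 = 1: the geometric multiplicity is 1.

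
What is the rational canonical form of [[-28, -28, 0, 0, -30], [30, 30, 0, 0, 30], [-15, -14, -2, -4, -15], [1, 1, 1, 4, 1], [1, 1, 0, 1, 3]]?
R = [[2, 0, 0, 0, 0], [0, 0, 0, 0, 30], [0, 1, 0, 0, -25], [0, 0, 1, 0, -1], [0, 0, 0, 1, 5]]

The invariant factors of A (the non-unit diagonal entries of the Smith normal form of xI - A over ℚ[x]) are x - 2, (x - 3)(x - 2)(x^2 - 5), each dividing the next. The characteristic polynomial is their product, (x - 3)(x - 2)^2(x^2 - 5).

The rational canonical form is the block-diagonal matrix of companion matrices C(f_i):
R = [[2, 0, 0, 0, 0], [0, 0, 0, 0, 30], [0, 1, 0, 0, -25], [0, 0, 1, 0, -1], [0, 0, 0, 1, 5]].

Note the characteristic polynomial does not split into linear factors over ℚ, so A has no Jordan form over ℚ; the rational canonical form exists over any field.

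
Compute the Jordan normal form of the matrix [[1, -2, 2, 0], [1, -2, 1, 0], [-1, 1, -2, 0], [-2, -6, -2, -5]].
J = [[-5, 0, 0, 0], [0, -1, 1, 0], [0, 0, -1, 0], [0, 0, 0, -1]]

The characteristic polynomial is det(xI - A) = (x + 1)^3(x + 5), so the eigenvalues are -5 (algebraic multiplicity 1), -1 (algebraic multiplicity 3).

For λ = -5: algebraic multiplicity 1 gives one 1×1 block.

For λ = -1: rank(A + I) = 2, rank((A + I)^2) = 1. The eigenspace has dimension 4 - 2 = 2, so there are 2 Jordan blocks; the rank sequence gives block sizes [2, 1].

Assembling the blocks gives the Jordan form J above.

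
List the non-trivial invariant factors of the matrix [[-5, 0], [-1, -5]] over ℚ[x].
The Jordan structure of A has elementary divisors (x + 5)^2. Arranging the block sizes at each eigenvalue in decreasing order and taking row products gives the invariant factors.

Invariant factors (smallest first, each dividing the next): (x + 5)^2.

Check: the last factor (x + 5)^2 is the minimal polynomial, and the product (x + 5)^2 is the characteristic polynomial.

(x + 5)^2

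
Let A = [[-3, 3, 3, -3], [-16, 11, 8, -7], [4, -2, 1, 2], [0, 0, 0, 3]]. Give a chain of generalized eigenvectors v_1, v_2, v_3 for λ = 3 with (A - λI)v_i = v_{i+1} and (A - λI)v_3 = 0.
v_1 = [[-1, -2, 1, 1]]^T, v_2 = [[0, 1, 0, 0]]^T, v_3 = [[3, 8, -2, 0]]^T

We seek v_1 ∈ ker((A - 3I)^3) \ ker((A - 3I)^2), then set v_{i+1} = (A - 3I) v_i.

One such chain is v_1 = [[-1, -2, 1, 1]]^T, v_2 = [[0, 1, 0, 0]]^T, v_3 = [[3, 8, -2, 0]]^T. Check: (A - 3I) v_3 = [[0, 0, 0, 0]]^T = 0.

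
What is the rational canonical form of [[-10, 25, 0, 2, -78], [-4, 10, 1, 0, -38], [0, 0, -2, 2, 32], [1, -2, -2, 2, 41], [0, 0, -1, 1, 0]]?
R = [[0, 0, 0, 0, 32], [1, 0, 0, 0, -32], [0, 1, 0, 0, -6], [0, 0, 1, 0, 11], [0, 0, 0, 1, 0]]

The invariant factors of A (the non-unit diagonal entries of the Smith normal form of xI - A over ℚ[x]) are (x - 2)(x^2 + x - 4)^2, each dividing the next. The characteristic polynomial is their product, (x - 2)(x^2 + x - 4)^2.

The rational canonical form is the block-diagonal matrix of companion matrices C(f_i):
R = [[0, 0, 0, 0, 32], [1, 0, 0, 0, -32], [0, 1, 0, 0, -6], [0, 0, 1, 0, 11], [0, 0, 0, 1, 0]].

Note the characteristic polynomial does not split into linear factors over ℚ, so A has no Jordan form over ℚ; the rational canonical form exists over any field.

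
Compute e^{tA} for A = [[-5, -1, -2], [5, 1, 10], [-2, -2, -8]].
A has Jordan form J = [[-4, 1, 0], [0, -4, 0], [0, 0, -4]] with A = PJP^{-1}, so e^{tA} = P e^{tJ} P^{-1}.

For a Jordan block J_k(λ), e^{tJ_k(λ)} = e^{λt} · (I + tN + t^2 N^2/2! + ... + t^{k-1} N^{k-1}/(k-1)!) where N is the nilpotent superdiagonal part.

Assembling the blocks and conjugating back gives the entries of e^{tA} as shown above.

e^{tA} = [[(1 - t)*e^{-4*t}, -t*e^{-4*t}, -2*t*e^{-4*t}], [5*t*e^{-4*t}, (5*t + 1)*e^{-4*t}, 10*t*e^{-4*t}], [-2*t*e^{-4*t}, -2*t*e^{-4*t}, (1 - 4*t)*e^{-4*t}]]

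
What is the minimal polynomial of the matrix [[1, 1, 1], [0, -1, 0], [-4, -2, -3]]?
The characteristic polynomial factors as (x + 1)^3. The minimal polynomial is ∏(x - λ)^{k_λ} where k_λ is the size of the largest Jordan block at λ.

For λ = -1: rank(A + I) = 1, and the largest Jordan block has size 2 (the smallest k with rank((A + I)^k) = rank((A + I)^(k+1))).

So m_A(x) = (x + 1)^2.

m_A(x) = (x + 1)^2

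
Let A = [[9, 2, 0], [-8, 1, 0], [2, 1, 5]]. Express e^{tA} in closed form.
e^{tA} = [[(4*t + 1)*e^{5*t}, 2*t*e^{5*t}, 0], [-8*t*e^{5*t}, (1 - 4*t)*e^{5*t}, 0], [2*t*e^{5*t}, t*e^{5*t}, e^{5*t}]]

A has Jordan form J = [[5, 1, 0], [0, 5, 0], [0, 0, 5]] with A = PJP^{-1}, so e^{tA} = P e^{tJ} P^{-1}.

For a Jordan block J_k(λ), e^{tJ_k(λ)} = e^{λt} · (I + tN + t^2 N^2/2! + ... + t^{k-1} N^{k-1}/(k-1)!) where N is the nilpotent superdiagonal part.

Assembling the blocks and conjugating back gives the entries of e^{tA} as shown above.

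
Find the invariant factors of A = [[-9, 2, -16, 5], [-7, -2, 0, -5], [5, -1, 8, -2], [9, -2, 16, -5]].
The Jordan structure of A has elementary divisors (x + 4)^2, x^2. Arranging the block sizes at each eigenvalue in decreasing order and taking row products gives the invariant factors.

Invariant factors (smallest first, each dividing the next): x^2(x + 4)^2.

Check: the last factor x^2(x + 4)^2 is the minimal polynomial, and the product x^2(x + 4)^2 is the characteristic polynomial.

x^2(x + 4)^2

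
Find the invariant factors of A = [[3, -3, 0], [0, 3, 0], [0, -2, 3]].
x - 3, (x - 3)^2

The Jordan structure of A has elementary divisors (x - 3)^2, (x - 3). Arranging the block sizes at each eigenvalue in decreasing order and taking row products gives the invariant factors.

Invariant factors (smallest first, each dividing the next): x - 3, (x - 3)^2.

Check: the last factor (x - 3)^2 is the minimal polynomial, and the product (x - 3)^3 is the characteristic polynomial.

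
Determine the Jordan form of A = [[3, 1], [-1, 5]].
The characteristic polynomial is det(xI - A) = (x - 4)^2, so the eigenvalues are 4 (algebraic multiplicity 2).

For λ = 4: rank(A - 4I) = 1, rank((A - 4I)^2) = 0. The eigenspace has dimension 2 - 1 = 1, so there is 1 Jordan block; the rank sequence gives block sizes [2].

Assembling the blocks gives the Jordan form J above.

J = [[4, 1], [0, 4]]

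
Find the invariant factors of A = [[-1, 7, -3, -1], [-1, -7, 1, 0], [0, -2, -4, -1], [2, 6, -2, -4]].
(x + 4)^2, (x + 4)^2

The Jordan structure of A has elementary divisors (x + 4)^2, (x + 4)^2. Arranging the block sizes at each eigenvalue in decreasing order and taking row products gives the invariant factors.

Invariant factors (smallest first, each dividing the next): (x + 4)^2, (x + 4)^2.

Check: the last factor (x + 4)^2 is the minimal polynomial, and the product (x + 4)^4 is the characteristic polynomial.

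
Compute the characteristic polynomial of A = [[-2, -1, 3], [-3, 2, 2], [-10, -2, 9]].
xI - A = [[x + 2, 1, -3], [3, x - 2, -2], [10, 2, x - 9]].

Expanding det(xI - A) along the first row:
det(xI - A) = + (x + 2)·det([[x - 2, -2], [2, x - 9]]) - (1)·det([[3, -2], [10, x - 9]]) + (-3)·det([[3, x - 2], [10, 2]]).

Evaluating gives χ_A(x) = x^3 - 9x^2 + 27x - 27 = (x - 3)^3.

χ_A(x) = (x - 3)^3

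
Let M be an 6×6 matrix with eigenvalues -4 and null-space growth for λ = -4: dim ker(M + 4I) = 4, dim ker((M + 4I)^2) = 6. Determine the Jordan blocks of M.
Jordan blocks: (-4, 2), (-4, 2), (-4, 1), (-4, 1)

λ = -4: successive nullity increments [4, 2] count blocks of size ≥ k; block sizes are [2, 2, 1, 1].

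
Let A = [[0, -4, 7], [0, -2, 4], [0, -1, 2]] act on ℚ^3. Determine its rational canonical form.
The invariant factors of A (the non-unit diagonal entries of the Smith normal form of xI - A over ℚ[x]) are x^3, each dividing the next. The characteristic polynomial is their product, x^3.

The rational canonical form is the block-diagonal matrix of companion matrices C(f_i):
R = [[0, 0, 0], [1, 0, 0], [0, 1, 0]].

R = [[0, 0, 0], [1, 0, 0], [0, 1, 0]]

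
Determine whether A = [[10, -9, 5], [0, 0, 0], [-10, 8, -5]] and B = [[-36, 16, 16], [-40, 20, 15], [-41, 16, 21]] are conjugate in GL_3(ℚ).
Yes.

Two matrices over a field are similar if and only if they have the same invariant factors.

Both A and B have characteristic polynomial x^2(x - 5) and minimal polynomial x^2(x - 5). Computing further, both have invariant factors x^2(x - 5). Hence A and B are similar.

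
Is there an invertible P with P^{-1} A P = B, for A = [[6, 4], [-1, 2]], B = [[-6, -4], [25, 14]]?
Two matrices over a field are similar if and only if they have the same invariant factors.

Both A and B have characteristic polynomial (x - 4)^2 and minimal polynomial (x - 4)^2. Computing further, both have invariant factors (x - 4)^2. Hence A and B are similar.

Yes.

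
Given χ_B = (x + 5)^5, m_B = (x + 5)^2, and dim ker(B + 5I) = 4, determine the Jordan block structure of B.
λ = -5: algebraic multiplicity 5 (exponent in χ_B), largest block size 2 (exponent in m_B), 4 blocks (geometric multiplicity). These force block sizes [2, 1, 1, 1].

Jordan blocks: (-5, 2), (-5, 1), (-5, 1), (-5, 1)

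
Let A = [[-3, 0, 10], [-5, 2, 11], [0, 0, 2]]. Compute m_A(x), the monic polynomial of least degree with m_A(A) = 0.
m_A(x) = (x - 2)^2(x + 3)

The characteristic polynomial factors as (x - 2)^2(x + 3). The minimal polynomial is ∏(x - λ)^{k_λ} where k_λ is the size of the largest Jordan block at λ.

For λ = -3: rank(A + 3I) = 2, and the largest Jordan block has size 1 (the smallest k with rank((A + 3I)^k) = rank((A + 3I)^(k+1))).
For λ = 2: rank(A - 2I) = 2, and the largest Jordan block has size 2 (the smallest k with rank((A - 2I)^k) = rank((A - 2I)^(k+1))).

So m_A(x) = (x - 2)^2(x + 3).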